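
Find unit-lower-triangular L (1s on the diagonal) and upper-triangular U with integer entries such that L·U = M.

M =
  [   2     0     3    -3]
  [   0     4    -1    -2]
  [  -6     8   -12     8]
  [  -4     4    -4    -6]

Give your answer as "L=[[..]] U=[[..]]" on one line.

  row1 -= 0·row0 → [0,4,-1,-2]
  row2 -= -3·row0 → [0,8,-3,-1]
  row3 -= -2·row0 → [0,4,2,-12]
  row2 -= 2·row1 → [0,0,-1,3]
  row3 -= 1·row1 → [0,0,3,-10]
  row3 -= -3·row2 → [0,0,0,-1]

L=[[1,0,0,0],[0,1,0,0],[-3,2,1,0],[-2,1,-3,1]] U=[[2,0,3,-3],[0,4,-1,-2],[0,0,-1,3],[0,0,0,-1]]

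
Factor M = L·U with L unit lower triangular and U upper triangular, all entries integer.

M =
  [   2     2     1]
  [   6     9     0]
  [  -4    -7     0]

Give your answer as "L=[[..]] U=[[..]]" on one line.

  row1 -= 3·row0 → [0,3,-3]
  row2 -= -2·row0 → [0,-3,2]
  row2 -= -1·row1 → [0,0,-1]

L=[[1,0,0],[3,1,0],[-2,-1,1]] U=[[2,2,1],[0,3,-3],[0,0,-1]]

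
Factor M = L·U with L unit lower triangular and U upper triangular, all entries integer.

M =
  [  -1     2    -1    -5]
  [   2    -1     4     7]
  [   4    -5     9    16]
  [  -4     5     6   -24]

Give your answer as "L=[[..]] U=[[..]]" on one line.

L=[[1,0,0,0],[-2,1,0,0],[-4,1,1,0],[4,-1,4,1]] U=[[-1,2,-1,-5],[0,3,2,-3],[0,0,3,-1],[0,0,0,-3]]

  row1 -= -2·row0 → [0,3,2,-3]
  row2 -= -4·row0 → [0,3,5,-4]
  row3 -= 4·row0 → [0,-3,10,-4]
  row2 -= 1·row1 → [0,0,3,-1]
  row3 -= -1·row1 → [0,0,12,-7]
  row3 -= 4·row2 → [0,0,0,-3]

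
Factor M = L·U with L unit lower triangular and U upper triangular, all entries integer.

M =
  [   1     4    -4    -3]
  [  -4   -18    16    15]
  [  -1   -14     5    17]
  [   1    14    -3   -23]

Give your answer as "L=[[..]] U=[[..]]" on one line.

L=[[1,0,0,0],[-4,1,0,0],[-1,5,1,0],[1,-5,1,1]] U=[[1,4,-4,-3],[0,-2,0,3],[0,0,1,-1],[0,0,0,-4]]

  r1 -= -4·r0 → [0,-2,0,3]
  r2 -= -1·r0 → [0,-10,1,14]
  r3 -= 1·r0 → [0,10,1,-20]
  r2 -= 5·r1 → [0,0,1,-1]
  r3 -= -5·r1 → [0,0,1,-5]
  r3 -= 1·r2 → [0,0,0,-4]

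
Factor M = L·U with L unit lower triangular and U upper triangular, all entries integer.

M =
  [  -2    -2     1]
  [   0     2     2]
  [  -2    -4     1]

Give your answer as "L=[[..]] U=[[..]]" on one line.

L=[[1,0,0],[0,1,0],[1,-1,1]] U=[[-2,-2,1],[0,2,2],[0,0,2]]

  row1 -= 0·row0 → [0,2,2]
  row2 -= 1·row0 → [0,-2,0]
  row2 -= -1·row1 → [0,0,2]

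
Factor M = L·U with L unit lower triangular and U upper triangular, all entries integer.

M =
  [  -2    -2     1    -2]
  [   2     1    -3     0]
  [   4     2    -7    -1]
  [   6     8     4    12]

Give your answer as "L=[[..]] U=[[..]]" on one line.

  R1 -= -1·R0 → [0,-1,-2,-2]
  R2 -= -2·R0 → [0,-2,-5,-5]
  R3 -= -3·R0 → [0,2,7,6]
  R2 -= 2·R1 → [0,0,-1,-1]
  R3 -= -2·R1 → [0,0,3,2]
  R3 -= -3·R2 → [0,0,0,-1]

L=[[1,0,0,0],[-1,1,0,0],[-2,2,1,0],[-3,-2,-3,1]] U=[[-2,-2,1,-2],[0,-1,-2,-2],[0,0,-1,-1],[0,0,0,-1]]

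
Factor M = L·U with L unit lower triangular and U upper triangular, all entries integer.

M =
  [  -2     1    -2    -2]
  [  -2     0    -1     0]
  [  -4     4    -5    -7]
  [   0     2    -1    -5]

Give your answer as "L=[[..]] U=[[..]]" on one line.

L=[[1,0,0,0],[1,1,0,0],[2,-2,1,0],[0,-2,1,1]] U=[[-2,1,-2,-2],[0,-1,1,2],[0,0,1,1],[0,0,0,-2]]

  R1 -= 1·R0 → [0,-1,1,2]
  R2 -= 2·R0 → [0,2,-1,-3]
  R3 -= 0·R0 → [0,2,-1,-5]
  R2 -= -2·R1 → [0,0,1,1]
  R3 -= -2·R1 → [0,0,1,-1]
  R3 -= 1·R2 → [0,0,0,-2]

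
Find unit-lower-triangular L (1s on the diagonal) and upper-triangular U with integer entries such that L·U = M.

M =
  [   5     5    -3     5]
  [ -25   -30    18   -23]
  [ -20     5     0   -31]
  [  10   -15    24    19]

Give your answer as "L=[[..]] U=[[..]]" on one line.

L=[[1,0,0,0],[-5,1,0,0],[-4,-5,1,0],[2,5,5,1]] U=[[5,5,-3,5],[0,-5,3,2],[0,0,3,-1],[0,0,0,4]]

  row1 -= -5·row0 → [0,-5,3,2]
  row2 -= -4·row0 → [0,25,-12,-11]
  row3 -= 2·row0 → [0,-25,30,9]
  row2 -= -5·row1 → [0,0,3,-1]
  row3 -= 5·row1 → [0,0,15,-1]
  row3 -= 5·row2 → [0,0,0,4]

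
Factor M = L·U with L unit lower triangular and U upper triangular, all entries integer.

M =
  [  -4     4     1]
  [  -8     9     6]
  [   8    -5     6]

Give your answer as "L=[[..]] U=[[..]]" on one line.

L=[[1,0,0],[2,1,0],[-2,3,1]] U=[[-4,4,1],[0,1,4],[0,0,-4]]

  row1 -= 2·row0 → [0,1,4]
  row2 -= -2·row0 → [0,3,8]
  row2 -= 3·row1 → [0,0,-4]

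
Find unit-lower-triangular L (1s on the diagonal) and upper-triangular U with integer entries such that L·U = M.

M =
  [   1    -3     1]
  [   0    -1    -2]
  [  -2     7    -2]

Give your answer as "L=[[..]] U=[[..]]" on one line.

  r1 -= 0·r0 → [0,-1,-2]
  r2 -= -2·r0 → [0,1,0]
  r2 -= -1·r1 → [0,0,-2]

L=[[1,0,0],[0,1,0],[-2,-1,1]] U=[[1,-3,1],[0,-1,-2],[0,0,-2]]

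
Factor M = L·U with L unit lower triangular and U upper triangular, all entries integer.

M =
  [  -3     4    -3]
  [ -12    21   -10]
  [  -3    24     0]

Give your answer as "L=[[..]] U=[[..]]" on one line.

L=[[1,0,0],[4,1,0],[1,4,1]] U=[[-3,4,-3],[0,5,2],[0,0,-5]]

  r1 -= 4·r0 → [0,5,2]
  r2 -= 1·r0 → [0,20,3]
  r2 -= 4·r1 → [0,0,-5]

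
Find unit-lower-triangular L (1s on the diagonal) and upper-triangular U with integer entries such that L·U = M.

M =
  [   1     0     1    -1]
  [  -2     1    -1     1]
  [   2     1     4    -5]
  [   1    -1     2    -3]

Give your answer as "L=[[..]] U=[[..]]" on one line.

L=[[1,0,0,0],[-2,1,0,0],[2,1,1,0],[1,-1,2,1]] U=[[1,0,1,-1],[0,1,1,-1],[0,0,1,-2],[0,0,0,1]]

  R1 -= -2·R0 → [0,1,1,-1]
  R2 -= 2·R0 → [0,1,2,-3]
  R3 -= 1·R0 → [0,-1,1,-2]
  R2 -= 1·R1 → [0,0,1,-2]
  R3 -= -1·R1 → [0,0,2,-3]
  R3 -= 2·R2 → [0,0,0,1]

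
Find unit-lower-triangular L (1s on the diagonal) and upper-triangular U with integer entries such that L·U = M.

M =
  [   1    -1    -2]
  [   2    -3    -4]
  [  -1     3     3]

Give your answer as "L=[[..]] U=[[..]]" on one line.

  r1 -= 2·r0 → [0,-1,0]
  r2 -= -1·r0 → [0,2,1]
  r2 -= -2·r1 → [0,0,1]

L=[[1,0,0],[2,1,0],[-1,-2,1]] U=[[1,-1,-2],[0,-1,0],[0,0,1]]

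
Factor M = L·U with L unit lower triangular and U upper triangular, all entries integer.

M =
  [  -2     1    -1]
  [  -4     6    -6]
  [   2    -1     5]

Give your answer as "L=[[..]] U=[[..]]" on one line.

L=[[1,0,0],[2,1,0],[-1,0,1]] U=[[-2,1,-1],[0,4,-4],[0,0,4]]

  row1 -= 2·row0 → [0,4,-4]
  row2 -= -1·row0 → [0,0,4]
  row2 -= 0·row1 → [0,0,4]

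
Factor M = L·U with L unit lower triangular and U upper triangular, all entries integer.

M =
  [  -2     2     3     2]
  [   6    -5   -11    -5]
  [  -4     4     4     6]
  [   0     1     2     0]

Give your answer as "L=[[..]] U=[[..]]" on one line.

L=[[1,0,0,0],[-3,1,0,0],[2,0,1,0],[0,1,-2,1]] U=[[-2,2,3,2],[0,1,-2,1],[0,0,-2,2],[0,0,0,3]]

  r1 -= -3·r0 → [0,1,-2,1]
  r2 -= 2·r0 → [0,0,-2,2]
  r3 -= 0·r0 → [0,1,2,0]
  r2 -= 0·r1 → [0,0,-2,2]
  r3 -= 1·r1 → [0,0,4,-1]
  r3 -= -2·r2 → [0,0,0,3]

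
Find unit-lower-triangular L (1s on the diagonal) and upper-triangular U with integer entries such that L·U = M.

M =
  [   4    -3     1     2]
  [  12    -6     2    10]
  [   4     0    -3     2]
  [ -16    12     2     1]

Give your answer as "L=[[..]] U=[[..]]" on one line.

L=[[1,0,0,0],[3,1,0,0],[1,1,1,0],[-4,0,-2,1]] U=[[4,-3,1,2],[0,3,-1,4],[0,0,-3,-4],[0,0,0,1]]

  row1 -= 3·row0 → [0,3,-1,4]
  row2 -= 1·row0 → [0,3,-4,0]
  row3 -= -4·row0 → [0,0,6,9]
  row2 -= 1·row1 → [0,0,-3,-4]
  row3 -= 0·row1 → [0,0,6,9]
  row3 -= -2·row2 → [0,0,0,1]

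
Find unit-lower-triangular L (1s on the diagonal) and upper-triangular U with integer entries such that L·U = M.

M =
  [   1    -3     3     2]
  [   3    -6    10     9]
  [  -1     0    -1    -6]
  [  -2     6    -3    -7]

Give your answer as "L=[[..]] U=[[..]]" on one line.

  row1 -= 3·row0 → [0,3,1,3]
  row2 -= -1·row0 → [0,-3,2,-4]
  row3 -= -2·row0 → [0,0,3,-3]
  row2 -= -1·row1 → [0,0,3,-1]
  row3 -= 0·row1 → [0,0,3,-3]
  row3 -= 1·row2 → [0,0,0,-2]

L=[[1,0,0,0],[3,1,0,0],[-1,-1,1,0],[-2,0,1,1]] U=[[1,-3,3,2],[0,3,1,3],[0,0,3,-1],[0,0,0,-2]]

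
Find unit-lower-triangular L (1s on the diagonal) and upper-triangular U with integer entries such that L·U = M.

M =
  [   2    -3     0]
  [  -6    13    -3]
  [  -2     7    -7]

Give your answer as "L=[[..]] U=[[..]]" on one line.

L=[[1,0,0],[-3,1,0],[-1,1,1]] U=[[2,-3,0],[0,4,-3],[0,0,-4]]

  row1 -= -3·row0 → [0,4,-3]
  row2 -= -1·row0 → [0,4,-7]
  row2 -= 1·row1 → [0,0,-4]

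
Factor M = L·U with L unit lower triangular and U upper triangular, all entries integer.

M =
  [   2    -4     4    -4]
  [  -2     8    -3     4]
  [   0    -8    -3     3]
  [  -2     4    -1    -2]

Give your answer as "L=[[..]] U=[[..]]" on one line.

L=[[1,0,0,0],[-1,1,0,0],[0,-2,1,0],[-1,0,-3,1]] U=[[2,-4,4,-4],[0,4,1,0],[0,0,-1,3],[0,0,0,3]]

  r1 -= -1·r0 → [0,4,1,0]
  r2 -= 0·r0 → [0,-8,-3,3]
  r3 -= -1·r0 → [0,0,3,-6]
  r2 -= -2·r1 → [0,0,-1,3]
  r3 -= 0·r1 → [0,0,3,-6]
  r3 -= -3·r2 → [0,0,0,3]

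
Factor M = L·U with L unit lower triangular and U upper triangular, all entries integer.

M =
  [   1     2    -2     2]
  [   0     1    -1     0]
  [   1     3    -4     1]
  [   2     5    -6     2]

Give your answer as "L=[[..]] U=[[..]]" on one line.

  r1 -= 0·r0 → [0,1,-1,0]
  r2 -= 1·r0 → [0,1,-2,-1]
  r3 -= 2·r0 → [0,1,-2,-2]
  r2 -= 1·r1 → [0,0,-1,-1]
  r3 -= 1·r1 → [0,0,-1,-2]
  r3 -= 1·r2 → [0,0,0,-1]

L=[[1,0,0,0],[0,1,0,0],[1,1,1,0],[2,1,1,1]] U=[[1,2,-2,2],[0,1,-1,0],[0,0,-1,-1],[0,0,0,-1]]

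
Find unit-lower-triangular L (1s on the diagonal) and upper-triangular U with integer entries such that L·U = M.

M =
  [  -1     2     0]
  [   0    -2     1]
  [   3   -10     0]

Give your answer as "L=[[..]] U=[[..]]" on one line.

L=[[1,0,0],[0,1,0],[-3,2,1]] U=[[-1,2,0],[0,-2,1],[0,0,-2]]

  row1 -= 0·row0 → [0,-2,1]
  row2 -= -3·row0 → [0,-4,0]
  row2 -= 2·row1 → [0,0,-2]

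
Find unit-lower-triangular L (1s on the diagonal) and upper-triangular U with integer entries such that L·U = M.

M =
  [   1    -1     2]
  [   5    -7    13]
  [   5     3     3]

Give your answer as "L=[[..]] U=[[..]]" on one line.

  R1 -= 5·R0 → [0,-2,3]
  R2 -= 5·R0 → [0,8,-7]
  R2 -= -4·R1 → [0,0,5]

L=[[1,0,0],[5,1,0],[5,-4,1]] U=[[1,-1,2],[0,-2,3],[0,0,5]]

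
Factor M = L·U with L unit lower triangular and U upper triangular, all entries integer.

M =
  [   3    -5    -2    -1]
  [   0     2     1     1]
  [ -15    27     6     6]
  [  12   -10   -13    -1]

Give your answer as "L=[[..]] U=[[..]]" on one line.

L=[[1,0,0,0],[0,1,0,0],[-5,1,1,0],[4,5,2,1]] U=[[3,-5,-2,-1],[0,2,1,1],[0,0,-5,0],[0,0,0,-2]]

  r1 -= 0·r0 → [0,2,1,1]
  r2 -= -5·r0 → [0,2,-4,1]
  r3 -= 4·r0 → [0,10,-5,3]
  r2 -= 1·r1 → [0,0,-5,0]
  r3 -= 5·r1 → [0,0,-10,-2]
  r3 -= 2·r2 → [0,0,0,-2]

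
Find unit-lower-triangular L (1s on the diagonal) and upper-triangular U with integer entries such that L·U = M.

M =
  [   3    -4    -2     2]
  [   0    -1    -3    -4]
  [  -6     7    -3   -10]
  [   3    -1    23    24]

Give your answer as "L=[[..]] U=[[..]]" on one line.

  r1 -= 0·r0 → [0,-1,-3,-4]
  r2 -= -2·r0 → [0,-1,-7,-6]
  r3 -= 1·r0 → [0,3,25,22]
  r2 -= 1·r1 → [0,0,-4,-2]
  r3 -= -3·r1 → [0,0,16,10]
  r3 -= -4·r2 → [0,0,0,2]

L=[[1,0,0,0],[0,1,0,0],[-2,1,1,0],[1,-3,-4,1]] U=[[3,-4,-2,2],[0,-1,-3,-4],[0,0,-4,-2],[0,0,0,2]]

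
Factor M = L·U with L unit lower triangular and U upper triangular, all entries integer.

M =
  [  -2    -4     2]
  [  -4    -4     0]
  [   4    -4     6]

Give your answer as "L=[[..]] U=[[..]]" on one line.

L=[[1,0,0],[2,1,0],[-2,-3,1]] U=[[-2,-4,2],[0,4,-4],[0,0,-2]]

  r1 -= 2·r0 → [0,4,-4]
  r2 -= -2·r0 → [0,-12,10]
  r2 -= -3·r1 → [0,0,-2]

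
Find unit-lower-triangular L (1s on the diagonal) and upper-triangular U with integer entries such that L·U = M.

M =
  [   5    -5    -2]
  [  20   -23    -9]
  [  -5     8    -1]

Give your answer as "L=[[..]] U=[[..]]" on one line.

  row1 -= 4·row0 → [0,-3,-1]
  row2 -= -1·row0 → [0,3,-3]
  row2 -= -1·row1 → [0,0,-4]

L=[[1,0,0],[4,1,0],[-1,-1,1]] U=[[5,-5,-2],[0,-3,-1],[0,0,-4]]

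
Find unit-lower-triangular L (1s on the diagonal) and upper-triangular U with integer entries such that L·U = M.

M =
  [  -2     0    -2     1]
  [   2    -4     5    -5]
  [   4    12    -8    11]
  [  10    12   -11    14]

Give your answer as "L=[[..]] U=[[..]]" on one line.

L=[[1,0,0,0],[-1,1,0,0],[-2,-3,1,0],[-5,-3,4,1]] U=[[-2,0,-2,1],[0,-4,3,-4],[0,0,-3,1],[0,0,0,3]]

  row1 -= -1·row0 → [0,-4,3,-4]
  row2 -= -2·row0 → [0,12,-12,13]
  row3 -= -5·row0 → [0,12,-21,19]
  row2 -= -3·row1 → [0,0,-3,1]
  row3 -= -3·row1 → [0,0,-12,7]
  row3 -= 4·row2 → [0,0,0,3]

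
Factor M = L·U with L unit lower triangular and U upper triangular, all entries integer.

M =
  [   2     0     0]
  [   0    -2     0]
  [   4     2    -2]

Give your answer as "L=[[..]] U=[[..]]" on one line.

L=[[1,0,0],[0,1,0],[2,-1,1]] U=[[2,0,0],[0,-2,0],[0,0,-2]]

  row1 -= 0·row0 → [0,-2,0]
  row2 -= 2·row0 → [0,2,-2]
  row2 -= -1·row1 → [0,0,-2]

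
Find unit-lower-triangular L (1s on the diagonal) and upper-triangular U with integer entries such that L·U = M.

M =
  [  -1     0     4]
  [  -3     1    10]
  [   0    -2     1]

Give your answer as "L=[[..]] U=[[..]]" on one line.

L=[[1,0,0],[3,1,0],[0,-2,1]] U=[[-1,0,4],[0,1,-2],[0,0,-3]]

  R1 -= 3·R0 → [0,1,-2]
  R2 -= 0·R0 → [0,-2,1]
  R2 -= -2·R1 → [0,0,-3]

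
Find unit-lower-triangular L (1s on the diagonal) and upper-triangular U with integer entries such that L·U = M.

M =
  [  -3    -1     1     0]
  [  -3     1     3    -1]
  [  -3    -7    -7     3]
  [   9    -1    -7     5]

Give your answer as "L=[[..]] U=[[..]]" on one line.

L=[[1,0,0,0],[1,1,0,0],[1,-3,1,0],[-3,-2,0,1]] U=[[-3,-1,1,0],[0,2,2,-1],[0,0,-2,0],[0,0,0,3]]

  row1 -= 1·row0 → [0,2,2,-1]
  row2 -= 1·row0 → [0,-6,-8,3]
  row3 -= -3·row0 → [0,-4,-4,5]
  row2 -= -3·row1 → [0,0,-2,0]
  row3 -= -2·row1 → [0,0,0,3]
  row3 -= 0·row2 → [0,0,0,3]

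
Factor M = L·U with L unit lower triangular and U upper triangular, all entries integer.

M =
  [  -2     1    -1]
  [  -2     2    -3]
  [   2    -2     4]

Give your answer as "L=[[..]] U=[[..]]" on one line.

  row1 -= 1·row0 → [0,1,-2]
  row2 -= -1·row0 → [0,-1,3]
  row2 -= -1·row1 → [0,0,1]

L=[[1,0,0],[1,1,0],[-1,-1,1]] U=[[-2,1,-1],[0,1,-2],[0,0,1]]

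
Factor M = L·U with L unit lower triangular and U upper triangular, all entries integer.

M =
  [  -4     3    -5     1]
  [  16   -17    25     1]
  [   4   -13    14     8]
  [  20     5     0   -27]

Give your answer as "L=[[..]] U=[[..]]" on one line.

L=[[1,0,0,0],[-4,1,0,0],[-1,2,1,0],[-5,-4,5,1]] U=[[-4,3,-5,1],[0,-5,5,5],[0,0,-1,-1],[0,0,0,3]]

  r1 -= -4·r0 → [0,-5,5,5]
  r2 -= -1·r0 → [0,-10,9,9]
  r3 -= -5·r0 → [0,20,-25,-22]
  r2 -= 2·r1 → [0,0,-1,-1]
  r3 -= -4·r1 → [0,0,-5,-2]
  r3 -= 5·r2 → [0,0,0,3]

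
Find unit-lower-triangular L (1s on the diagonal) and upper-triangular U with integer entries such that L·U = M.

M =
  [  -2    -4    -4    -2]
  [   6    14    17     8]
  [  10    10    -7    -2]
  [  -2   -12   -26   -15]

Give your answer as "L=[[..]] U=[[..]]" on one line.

  row1 -= -3·row0 → [0,2,5,2]
  row2 -= -5·row0 → [0,-10,-27,-12]
  row3 -= 1·row0 → [0,-8,-22,-13]
  row2 -= -5·row1 → [0,0,-2,-2]
  row3 -= -4·row1 → [0,0,-2,-5]
  row3 -= 1·row2 → [0,0,0,-3]

L=[[1,0,0,0],[-3,1,0,0],[-5,-5,1,0],[1,-4,1,1]] U=[[-2,-4,-4,-2],[0,2,5,2],[0,0,-2,-2],[0,0,0,-3]]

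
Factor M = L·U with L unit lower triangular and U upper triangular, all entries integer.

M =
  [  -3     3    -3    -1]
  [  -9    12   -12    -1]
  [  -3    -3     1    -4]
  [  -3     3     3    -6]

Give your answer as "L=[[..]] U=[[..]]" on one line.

L=[[1,0,0,0],[3,1,0,0],[1,-2,1,0],[1,0,-3,1]] U=[[-3,3,-3,-1],[0,3,-3,2],[0,0,-2,1],[0,0,0,-2]]

  row1 -= 3·row0 → [0,3,-3,2]
  row2 -= 1·row0 → [0,-6,4,-3]
  row3 -= 1·row0 → [0,0,6,-5]
  row2 -= -2·row1 → [0,0,-2,1]
  row3 -= 0·row1 → [0,0,6,-5]
  row3 -= -3·row2 → [0,0,0,-2]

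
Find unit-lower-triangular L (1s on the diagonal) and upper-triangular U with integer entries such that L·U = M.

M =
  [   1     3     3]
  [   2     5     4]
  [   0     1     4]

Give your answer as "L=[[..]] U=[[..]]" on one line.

L=[[1,0,0],[2,1,0],[0,-1,1]] U=[[1,3,3],[0,-1,-2],[0,0,2]]

  R1 -= 2·R0 → [0,-1,-2]
  R2 -= 0·R0 → [0,1,4]
  R2 -= -1·R1 → [0,0,2]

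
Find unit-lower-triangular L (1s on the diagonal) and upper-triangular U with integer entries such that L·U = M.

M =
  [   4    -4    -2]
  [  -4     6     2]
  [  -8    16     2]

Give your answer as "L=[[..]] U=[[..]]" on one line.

L=[[1,0,0],[-1,1,0],[-2,4,1]] U=[[4,-4,-2],[0,2,0],[0,0,-2]]

  row1 -= -1·row0 → [0,2,0]
  row2 -= -2·row0 → [0,8,-2]
  row2 -= 4·row1 → [0,0,-2]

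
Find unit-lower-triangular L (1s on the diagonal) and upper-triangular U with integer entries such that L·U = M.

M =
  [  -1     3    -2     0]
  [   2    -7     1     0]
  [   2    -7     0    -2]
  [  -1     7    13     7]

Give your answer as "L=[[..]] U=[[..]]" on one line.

  row1 -= -2·row0 → [0,-1,-3,0]
  row2 -= -2·row0 → [0,-1,-4,-2]
  row3 -= 1·row0 → [0,4,15,7]
  row2 -= 1·row1 → [0,0,-1,-2]
  row3 -= -4·row1 → [0,0,3,7]
  row3 -= -3·row2 → [0,0,0,1]

L=[[1,0,0,0],[-2,1,0,0],[-2,1,1,0],[1,-4,-3,1]] U=[[-1,3,-2,0],[0,-1,-3,0],[0,0,-1,-2],[0,0,0,1]]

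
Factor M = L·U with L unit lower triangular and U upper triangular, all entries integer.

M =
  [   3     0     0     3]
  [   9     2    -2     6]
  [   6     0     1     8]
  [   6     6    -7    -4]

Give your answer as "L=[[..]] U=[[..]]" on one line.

  R1 -= 3·R0 → [0,2,-2,-3]
  R2 -= 2·R0 → [0,0,1,2]
  R3 -= 2·R0 → [0,6,-7,-10]
  R2 -= 0·R1 → [0,0,1,2]
  R3 -= 3·R1 → [0,0,-1,-1]
  R3 -= -1·R2 → [0,0,0,1]

L=[[1,0,0,0],[3,1,0,0],[2,0,1,0],[2,3,-1,1]] U=[[3,0,0,3],[0,2,-2,-3],[0,0,1,2],[0,0,0,1]]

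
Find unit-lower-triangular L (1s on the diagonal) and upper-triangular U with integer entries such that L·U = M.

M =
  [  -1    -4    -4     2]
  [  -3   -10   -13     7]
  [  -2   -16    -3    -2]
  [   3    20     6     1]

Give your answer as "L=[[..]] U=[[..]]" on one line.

  R1 -= 3·R0 → [0,2,-1,1]
  R2 -= 2·R0 → [0,-8,5,-6]
  R3 -= -3·R0 → [0,8,-6,7]
  R2 -= -4·R1 → [0,0,1,-2]
  R3 -= 4·R1 → [0,0,-2,3]
  R3 -= -2·R2 → [0,0,0,-1]

L=[[1,0,0,0],[3,1,0,0],[2,-4,1,0],[-3,4,-2,1]] U=[[-1,-4,-4,2],[0,2,-1,1],[0,0,1,-2],[0,0,0,-1]]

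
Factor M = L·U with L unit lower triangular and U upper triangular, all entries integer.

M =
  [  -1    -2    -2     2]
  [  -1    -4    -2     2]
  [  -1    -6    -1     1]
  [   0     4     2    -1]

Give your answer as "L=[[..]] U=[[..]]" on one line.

  R1 -= 1·R0 → [0,-2,0,0]
  R2 -= 1·R0 → [0,-4,1,-1]
  R3 -= 0·R0 → [0,4,2,-1]
  R2 -= 2·R1 → [0,0,1,-1]
  R3 -= -2·R1 → [0,0,2,-1]
  R3 -= 2·R2 → [0,0,0,1]

L=[[1,0,0,0],[1,1,0,0],[1,2,1,0],[0,-2,2,1]] U=[[-1,-2,-2,2],[0,-2,0,0],[0,0,1,-1],[0,0,0,1]]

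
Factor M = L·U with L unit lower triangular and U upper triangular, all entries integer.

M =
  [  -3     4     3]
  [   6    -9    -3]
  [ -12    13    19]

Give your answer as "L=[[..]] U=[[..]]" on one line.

  row1 -= -2·row0 → [0,-1,3]
  row2 -= 4·row0 → [0,-3,7]
  row2 -= 3·row1 → [0,0,-2]

L=[[1,0,0],[-2,1,0],[4,3,1]] U=[[-3,4,3],[0,-1,3],[0,0,-2]]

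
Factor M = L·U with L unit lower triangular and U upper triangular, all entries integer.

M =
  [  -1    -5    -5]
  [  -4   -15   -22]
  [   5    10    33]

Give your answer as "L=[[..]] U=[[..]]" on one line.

  R1 -= 4·R0 → [0,5,-2]
  R2 -= -5·R0 → [0,-15,8]
  R2 -= -3·R1 → [0,0,2]

L=[[1,0,0],[4,1,0],[-5,-3,1]] U=[[-1,-5,-5],[0,5,-2],[0,0,2]]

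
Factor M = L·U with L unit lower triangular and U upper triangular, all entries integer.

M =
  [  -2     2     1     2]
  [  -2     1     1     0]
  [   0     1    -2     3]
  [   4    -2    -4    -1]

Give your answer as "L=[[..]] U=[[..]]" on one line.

  row1 -= 1·row0 → [0,-1,0,-2]
  row2 -= 0·row0 → [0,1,-2,3]
  row3 -= -2·row0 → [0,2,-2,3]
  row2 -= -1·row1 → [0,0,-2,1]
  row3 -= -2·row1 → [0,0,-2,-1]
  row3 -= 1·row2 → [0,0,0,-2]

L=[[1,0,0,0],[1,1,0,0],[0,-1,1,0],[-2,-2,1,1]] U=[[-2,2,1,2],[0,-1,0,-2],[0,0,-2,1],[0,0,0,-2]]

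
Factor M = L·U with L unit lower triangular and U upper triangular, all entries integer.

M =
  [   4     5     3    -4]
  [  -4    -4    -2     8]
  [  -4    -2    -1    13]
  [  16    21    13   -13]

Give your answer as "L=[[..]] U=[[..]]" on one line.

  row1 -= -1·row0 → [0,1,1,4]
  row2 -= -1·row0 → [0,3,2,9]
  row3 -= 4·row0 → [0,1,1,3]
  row2 -= 3·row1 → [0,0,-1,-3]
  row3 -= 1·row1 → [0,0,0,-1]
  row3 -= 0·row2 → [0,0,0,-1]

L=[[1,0,0,0],[-1,1,0,0],[-1,3,1,0],[4,1,0,1]] U=[[4,5,3,-4],[0,1,1,4],[0,0,-1,-3],[0,0,0,-1]]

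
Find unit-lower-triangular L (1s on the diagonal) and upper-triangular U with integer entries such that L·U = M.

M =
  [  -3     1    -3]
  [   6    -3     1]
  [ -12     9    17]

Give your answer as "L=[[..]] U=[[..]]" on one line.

L=[[1,0,0],[-2,1,0],[4,-5,1]] U=[[-3,1,-3],[0,-1,-5],[0,0,4]]

  R1 -= -2·R0 → [0,-1,-5]
  R2 -= 4·R0 → [0,5,29]
  R2 -= -5·R1 → [0,0,4]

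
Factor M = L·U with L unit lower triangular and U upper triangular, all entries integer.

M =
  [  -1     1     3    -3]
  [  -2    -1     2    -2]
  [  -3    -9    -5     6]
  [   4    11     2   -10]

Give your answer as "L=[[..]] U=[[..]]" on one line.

  r1 -= 2·r0 → [0,-3,-4,4]
  r2 -= 3·r0 → [0,-12,-14,15]
  r3 -= -4·r0 → [0,15,14,-22]
  r2 -= 4·r1 → [0,0,2,-1]
  r3 -= -5·r1 → [0,0,-6,-2]
  r3 -= -3·r2 → [0,0,0,-5]

L=[[1,0,0,0],[2,1,0,0],[3,4,1,0],[-4,-5,-3,1]] U=[[-1,1,3,-3],[0,-3,-4,4],[0,0,2,-1],[0,0,0,-5]]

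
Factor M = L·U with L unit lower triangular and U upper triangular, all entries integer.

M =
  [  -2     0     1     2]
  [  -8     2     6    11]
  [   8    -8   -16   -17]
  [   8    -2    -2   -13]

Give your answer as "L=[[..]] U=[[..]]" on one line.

  r1 -= 4·r0 → [0,2,2,3]
  r2 -= -4·r0 → [0,-8,-12,-9]
  r3 -= -4·r0 → [0,-2,2,-5]
  r2 -= -4·r1 → [0,0,-4,3]
  r3 -= -1·r1 → [0,0,4,-2]
  r3 -= -1·r2 → [0,0,0,1]

L=[[1,0,0,0],[4,1,0,0],[-4,-4,1,0],[-4,-1,-1,1]] U=[[-2,0,1,2],[0,2,2,3],[0,0,-4,3],[0,0,0,1]]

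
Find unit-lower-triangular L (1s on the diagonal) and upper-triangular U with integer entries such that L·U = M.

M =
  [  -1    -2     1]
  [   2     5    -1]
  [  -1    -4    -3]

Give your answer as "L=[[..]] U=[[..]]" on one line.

  row1 -= -2·row0 → [0,1,1]
  row2 -= 1·row0 → [0,-2,-4]
  row2 -= -2·row1 → [0,0,-2]

L=[[1,0,0],[-2,1,0],[1,-2,1]] U=[[-1,-2,1],[0,1,1],[0,0,-2]]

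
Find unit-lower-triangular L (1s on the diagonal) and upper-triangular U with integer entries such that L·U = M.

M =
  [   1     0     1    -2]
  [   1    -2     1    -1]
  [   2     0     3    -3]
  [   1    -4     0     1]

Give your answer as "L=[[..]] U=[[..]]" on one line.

L=[[1,0,0,0],[1,1,0,0],[2,0,1,0],[1,2,-1,1]] U=[[1,0,1,-2],[0,-2,0,1],[0,0,1,1],[0,0,0,2]]

  row1 -= 1·row0 → [0,-2,0,1]
  row2 -= 2·row0 → [0,0,1,1]
  row3 -= 1·row0 → [0,-4,-1,3]
  row2 -= 0·row1 → [0,0,1,1]
  row3 -= 2·row1 → [0,0,-1,1]
  row3 -= -1·row2 → [0,0,0,2]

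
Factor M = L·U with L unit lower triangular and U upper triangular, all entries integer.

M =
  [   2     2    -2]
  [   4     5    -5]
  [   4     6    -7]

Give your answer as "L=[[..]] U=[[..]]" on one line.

L=[[1,0,0],[2,1,0],[2,2,1]] U=[[2,2,-2],[0,1,-1],[0,0,-1]]

  R1 -= 2·R0 → [0,1,-1]
  R2 -= 2·R0 → [0,2,-3]
  R2 -= 2·R1 → [0,0,-1]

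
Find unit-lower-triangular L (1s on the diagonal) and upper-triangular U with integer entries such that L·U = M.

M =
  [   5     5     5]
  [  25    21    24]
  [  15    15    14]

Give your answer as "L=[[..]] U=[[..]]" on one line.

L=[[1,0,0],[5,1,0],[3,0,1]] U=[[5,5,5],[0,-4,-1],[0,0,-1]]

  row1 -= 5·row0 → [0,-4,-1]
  row2 -= 3·row0 → [0,0,-1]
  row2 -= 0·row1 → [0,0,-1]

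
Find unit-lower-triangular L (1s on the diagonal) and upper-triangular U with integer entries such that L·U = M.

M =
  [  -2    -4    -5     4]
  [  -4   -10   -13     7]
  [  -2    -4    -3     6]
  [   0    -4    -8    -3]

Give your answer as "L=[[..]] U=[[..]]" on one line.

  row1 -= 2·row0 → [0,-2,-3,-1]
  row2 -= 1·row0 → [0,0,2,2]
  row3 -= 0·row0 → [0,-4,-8,-3]
  row2 -= 0·row1 → [0,0,2,2]
  row3 -= 2·row1 → [0,0,-2,-1]
  row3 -= -1·row2 → [0,0,0,1]

L=[[1,0,0,0],[2,1,0,0],[1,0,1,0],[0,2,-1,1]] U=[[-2,-4,-5,4],[0,-2,-3,-1],[0,0,2,2],[0,0,0,1]]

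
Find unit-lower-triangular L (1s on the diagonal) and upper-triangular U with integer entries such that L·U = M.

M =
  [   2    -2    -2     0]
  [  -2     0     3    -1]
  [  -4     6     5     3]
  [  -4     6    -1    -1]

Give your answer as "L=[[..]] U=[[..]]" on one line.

  row1 -= -1·row0 → [0,-2,1,-1]
  row2 -= -2·row0 → [0,2,1,3]
  row3 -= -2·row0 → [0,2,-5,-1]
  row2 -= -1·row1 → [0,0,2,2]
  row3 -= -1·row1 → [0,0,-4,-2]
  row3 -= -2·row2 → [0,0,0,2]

L=[[1,0,0,0],[-1,1,0,0],[-2,-1,1,0],[-2,-1,-2,1]] U=[[2,-2,-2,0],[0,-2,1,-1],[0,0,2,2],[0,0,0,2]]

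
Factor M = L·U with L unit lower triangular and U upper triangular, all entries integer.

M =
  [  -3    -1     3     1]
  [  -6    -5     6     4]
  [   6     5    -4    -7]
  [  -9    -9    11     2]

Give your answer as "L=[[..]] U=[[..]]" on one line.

  row1 -= 2·row0 → [0,-3,0,2]
  row2 -= -2·row0 → [0,3,2,-5]
  row3 -= 3·row0 → [0,-6,2,-1]
  row2 -= -1·row1 → [0,0,2,-3]
  row3 -= 2·row1 → [0,0,2,-5]
  row3 -= 1·row2 → [0,0,0,-2]

L=[[1,0,0,0],[2,1,0,0],[-2,-1,1,0],[3,2,1,1]] U=[[-3,-1,3,1],[0,-3,0,2],[0,0,2,-3],[0,0,0,-2]]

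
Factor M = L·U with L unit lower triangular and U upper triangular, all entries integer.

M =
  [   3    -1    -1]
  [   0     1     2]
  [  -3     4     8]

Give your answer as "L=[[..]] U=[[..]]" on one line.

L=[[1,0,0],[0,1,0],[-1,3,1]] U=[[3,-1,-1],[0,1,2],[0,0,1]]

  row1 -= 0·row0 → [0,1,2]
  row2 -= -1·row0 → [0,3,7]
  row2 -= 3·row1 → [0,0,1]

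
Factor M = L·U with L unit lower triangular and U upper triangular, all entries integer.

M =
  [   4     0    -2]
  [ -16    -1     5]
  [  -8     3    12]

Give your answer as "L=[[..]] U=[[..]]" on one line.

L=[[1,0,0],[-4,1,0],[-2,-3,1]] U=[[4,0,-2],[0,-1,-3],[0,0,-1]]

  r1 -= -4·r0 → [0,-1,-3]
  r2 -= -2·r0 → [0,3,8]
  r2 -= -3·r1 → [0,0,-1]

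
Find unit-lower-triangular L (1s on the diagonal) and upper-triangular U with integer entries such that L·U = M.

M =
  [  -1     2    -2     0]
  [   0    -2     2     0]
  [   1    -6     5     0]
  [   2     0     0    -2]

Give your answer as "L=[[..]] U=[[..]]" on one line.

L=[[1,0,0,0],[0,1,0,0],[-1,2,1,0],[-2,-2,0,1]] U=[[-1,2,-2,0],[0,-2,2,0],[0,0,-1,0],[0,0,0,-2]]

  R1 -= 0·R0 → [0,-2,2,0]
  R2 -= -1·R0 → [0,-4,3,0]
  R3 -= -2·R0 → [0,4,-4,-2]
  R2 -= 2·R1 → [0,0,-1,0]
  R3 -= -2·R1 → [0,0,0,-2]
  R3 -= 0·R2 → [0,0,0,-2]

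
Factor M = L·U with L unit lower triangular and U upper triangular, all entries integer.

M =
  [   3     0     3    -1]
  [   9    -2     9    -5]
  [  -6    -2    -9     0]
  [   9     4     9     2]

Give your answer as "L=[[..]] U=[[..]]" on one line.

L=[[1,0,0,0],[3,1,0,0],[-2,1,1,0],[3,-2,0,1]] U=[[3,0,3,-1],[0,-2,0,-2],[0,0,-3,0],[0,0,0,1]]

  row1 -= 3·row0 → [0,-2,0,-2]
  row2 -= -2·row0 → [0,-2,-3,-2]
  row3 -= 3·row0 → [0,4,0,5]
  row2 -= 1·row1 → [0,0,-3,0]
  row3 -= -2·row1 → [0,0,0,1]
  row3 -= 0·row2 → [0,0,0,1]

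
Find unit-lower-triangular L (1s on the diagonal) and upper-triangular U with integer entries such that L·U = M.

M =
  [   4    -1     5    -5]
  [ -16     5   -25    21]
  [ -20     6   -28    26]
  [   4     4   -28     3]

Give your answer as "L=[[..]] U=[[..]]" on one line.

  r1 -= -4·r0 → [0,1,-5,1]
  r2 -= -5·r0 → [0,1,-3,1]
  r3 -= 1·r0 → [0,5,-33,8]
  r2 -= 1·r1 → [0,0,2,0]
  r3 -= 5·r1 → [0,0,-8,3]
  r3 -= -4·r2 → [0,0,0,3]

L=[[1,0,0,0],[-4,1,0,0],[-5,1,1,0],[1,5,-4,1]] U=[[4,-1,5,-5],[0,1,-5,1],[0,0,2,0],[0,0,0,3]]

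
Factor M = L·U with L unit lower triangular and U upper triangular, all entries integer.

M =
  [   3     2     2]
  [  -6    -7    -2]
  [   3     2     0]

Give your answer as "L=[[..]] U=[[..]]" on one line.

L=[[1,0,0],[-2,1,0],[1,0,1]] U=[[3,2,2],[0,-3,2],[0,0,-2]]

  R1 -= -2·R0 → [0,-3,2]
  R2 -= 1·R0 → [0,0,-2]
  R2 -= 0·R1 → [0,0,-2]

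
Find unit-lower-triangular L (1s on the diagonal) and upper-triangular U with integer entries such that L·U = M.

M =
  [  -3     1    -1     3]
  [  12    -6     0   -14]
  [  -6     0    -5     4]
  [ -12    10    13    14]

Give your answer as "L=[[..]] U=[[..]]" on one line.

  R1 -= -4·R0 → [0,-2,-4,-2]
  R2 -= 2·R0 → [0,-2,-3,-2]
  R3 -= 4·R0 → [0,6,17,2]
  R2 -= 1·R1 → [0,0,1,0]
  R3 -= -3·R1 → [0,0,5,-4]
  R3 -= 5·R2 → [0,0,0,-4]

L=[[1,0,0,0],[-4,1,0,0],[2,1,1,0],[4,-3,5,1]] U=[[-3,1,-1,3],[0,-2,-4,-2],[0,0,1,0],[0,0,0,-4]]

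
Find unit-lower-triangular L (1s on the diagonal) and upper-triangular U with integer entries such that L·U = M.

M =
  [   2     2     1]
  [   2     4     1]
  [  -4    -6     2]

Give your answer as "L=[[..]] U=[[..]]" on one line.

L=[[1,0,0],[1,1,0],[-2,-1,1]] U=[[2,2,1],[0,2,0],[0,0,4]]

  row1 -= 1·row0 → [0,2,0]
  row2 -= -2·row0 → [0,-2,4]
  row2 -= -1·row1 → [0,0,4]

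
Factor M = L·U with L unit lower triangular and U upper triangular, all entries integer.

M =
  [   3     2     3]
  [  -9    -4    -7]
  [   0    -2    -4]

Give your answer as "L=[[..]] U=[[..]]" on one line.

  R1 -= -3·R0 → [0,2,2]
  R2 -= 0·R0 → [0,-2,-4]
  R2 -= -1·R1 → [0,0,-2]

L=[[1,0,0],[-3,1,0],[0,-1,1]] U=[[3,2,3],[0,2,2],[0,0,-2]]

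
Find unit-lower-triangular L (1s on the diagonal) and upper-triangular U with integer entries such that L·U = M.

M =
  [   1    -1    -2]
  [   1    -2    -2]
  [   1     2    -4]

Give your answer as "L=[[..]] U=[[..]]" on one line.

L=[[1,0,0],[1,1,0],[1,-3,1]] U=[[1,-1,-2],[0,-1,0],[0,0,-2]]

  r1 -= 1·r0 → [0,-1,0]
  r2 -= 1·r0 → [0,3,-2]
  r2 -= -3·r1 → [0,0,-2]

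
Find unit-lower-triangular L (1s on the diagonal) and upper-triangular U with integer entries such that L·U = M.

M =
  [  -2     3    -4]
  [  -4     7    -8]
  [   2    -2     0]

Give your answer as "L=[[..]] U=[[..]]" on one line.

  R1 -= 2·R0 → [0,1,0]
  R2 -= -1·R0 → [0,1,-4]
  R2 -= 1·R1 → [0,0,-4]

L=[[1,0,0],[2,1,0],[-1,1,1]] U=[[-2,3,-4],[0,1,0],[0,0,-4]]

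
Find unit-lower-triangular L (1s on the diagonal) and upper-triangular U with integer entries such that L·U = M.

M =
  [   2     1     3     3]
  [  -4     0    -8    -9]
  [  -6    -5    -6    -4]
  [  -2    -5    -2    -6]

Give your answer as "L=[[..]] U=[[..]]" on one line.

  R1 -= -2·R0 → [0,2,-2,-3]
  R2 -= -3·R0 → [0,-2,3,5]
  R3 -= -1·R0 → [0,-4,1,-3]
  R2 -= -1·R1 → [0,0,1,2]
  R3 -= -2·R1 → [0,0,-3,-9]
  R3 -= -3·R2 → [0,0,0,-3]

L=[[1,0,0,0],[-2,1,0,0],[-3,-1,1,0],[-1,-2,-3,1]] U=[[2,1,3,3],[0,2,-2,-3],[0,0,1,2],[0,0,0,-3]]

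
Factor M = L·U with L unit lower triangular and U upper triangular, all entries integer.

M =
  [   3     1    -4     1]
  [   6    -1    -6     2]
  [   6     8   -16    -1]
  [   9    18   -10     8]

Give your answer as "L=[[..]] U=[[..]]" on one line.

  R1 -= 2·R0 → [0,-3,2,0]
  R2 -= 2·R0 → [0,6,-8,-3]
  R3 -= 3·R0 → [0,15,2,5]
  R2 -= -2·R1 → [0,0,-4,-3]
  R3 -= -5·R1 → [0,0,12,5]
  R3 -= -3·R2 → [0,0,0,-4]

L=[[1,0,0,0],[2,1,0,0],[2,-2,1,0],[3,-5,-3,1]] U=[[3,1,-4,1],[0,-3,2,0],[0,0,-4,-3],[0,0,0,-4]]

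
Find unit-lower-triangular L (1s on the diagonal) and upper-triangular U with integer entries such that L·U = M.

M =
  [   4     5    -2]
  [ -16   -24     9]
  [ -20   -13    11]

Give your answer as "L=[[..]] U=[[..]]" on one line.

  row1 -= -4·row0 → [0,-4,1]
  row2 -= -5·row0 → [0,12,1]
  row2 -= -3·row1 → [0,0,4]

L=[[1,0,0],[-4,1,0],[-5,-3,1]] U=[[4,5,-2],[0,-4,1],[0,0,4]]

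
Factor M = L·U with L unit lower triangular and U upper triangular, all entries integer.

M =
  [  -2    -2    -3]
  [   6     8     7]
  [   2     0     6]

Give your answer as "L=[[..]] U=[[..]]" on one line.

L=[[1,0,0],[-3,1,0],[-1,-1,1]] U=[[-2,-2,-3],[0,2,-2],[0,0,1]]

  R1 -= -3·R0 → [0,2,-2]
  R2 -= -1·R0 → [0,-2,3]
  R2 -= -1·R1 → [0,0,1]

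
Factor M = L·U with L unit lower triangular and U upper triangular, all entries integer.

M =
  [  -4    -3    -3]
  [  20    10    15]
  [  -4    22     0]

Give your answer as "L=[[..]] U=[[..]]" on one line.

  r1 -= -5·r0 → [0,-5,0]
  r2 -= 1·r0 → [0,25,3]
  r2 -= -5·r1 → [0,0,3]

L=[[1,0,0],[-5,1,0],[1,-5,1]] U=[[-4,-3,-3],[0,-5,0],[0,0,3]]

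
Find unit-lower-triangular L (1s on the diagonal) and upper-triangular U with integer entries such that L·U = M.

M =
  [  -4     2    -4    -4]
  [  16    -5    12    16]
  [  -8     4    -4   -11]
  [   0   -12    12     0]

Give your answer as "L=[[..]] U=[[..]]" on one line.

L=[[1,0,0,0],[-4,1,0,0],[2,0,1,0],[0,-4,-1,1]] U=[[-4,2,-4,-4],[0,3,-4,0],[0,0,4,-3],[0,0,0,-3]]

  row1 -= -4·row0 → [0,3,-4,0]
  row2 -= 2·row0 → [0,0,4,-3]
  row3 -= 0·row0 → [0,-12,12,0]
  row2 -= 0·row1 → [0,0,4,-3]
  row3 -= -4·row1 → [0,0,-4,0]
  row3 -= -1·row2 → [0,0,0,-3]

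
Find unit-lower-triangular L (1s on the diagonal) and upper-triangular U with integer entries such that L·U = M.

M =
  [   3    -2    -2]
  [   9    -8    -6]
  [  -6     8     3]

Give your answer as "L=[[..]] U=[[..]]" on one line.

  R1 -= 3·R0 → [0,-2,0]
  R2 -= -2·R0 → [0,4,-1]
  R2 -= -2·R1 → [0,0,-1]

L=[[1,0,0],[3,1,0],[-2,-2,1]] U=[[3,-2,-2],[0,-2,0],[0,0,-1]]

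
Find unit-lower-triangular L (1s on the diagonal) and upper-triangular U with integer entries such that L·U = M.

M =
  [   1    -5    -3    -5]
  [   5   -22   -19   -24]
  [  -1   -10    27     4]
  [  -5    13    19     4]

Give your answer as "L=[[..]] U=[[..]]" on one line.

  R1 -= 5·R0 → [0,3,-4,1]
  R2 -= -1·R0 → [0,-15,24,-1]
  R3 -= -5·R0 → [0,-12,4,-21]
  R2 -= -5·R1 → [0,0,4,4]
  R3 -= -4·R1 → [0,0,-12,-17]
  R3 -= -3·R2 → [0,0,0,-5]

L=[[1,0,0,0],[5,1,0,0],[-1,-5,1,0],[-5,-4,-3,1]] U=[[1,-5,-3,-5],[0,3,-4,1],[0,0,4,4],[0,0,0,-5]]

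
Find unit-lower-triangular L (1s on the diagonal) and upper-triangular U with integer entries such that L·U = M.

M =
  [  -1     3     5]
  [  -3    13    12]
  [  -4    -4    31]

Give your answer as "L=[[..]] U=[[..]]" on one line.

  R1 -= 3·R0 → [0,4,-3]
  R2 -= 4·R0 → [0,-16,11]
  R2 -= -4·R1 → [0,0,-1]

L=[[1,0,0],[3,1,0],[4,-4,1]] U=[[-1,3,5],[0,4,-3],[0,0,-1]]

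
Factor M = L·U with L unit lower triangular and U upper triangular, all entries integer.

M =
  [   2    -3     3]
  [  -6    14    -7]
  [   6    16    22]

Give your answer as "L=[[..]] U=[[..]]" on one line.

L=[[1,0,0],[-3,1,0],[3,5,1]] U=[[2,-3,3],[0,5,2],[0,0,3]]

  r1 -= -3·r0 → [0,5,2]
  r2 -= 3·r0 → [0,25,13]
  r2 -= 5·r1 → [0,0,3]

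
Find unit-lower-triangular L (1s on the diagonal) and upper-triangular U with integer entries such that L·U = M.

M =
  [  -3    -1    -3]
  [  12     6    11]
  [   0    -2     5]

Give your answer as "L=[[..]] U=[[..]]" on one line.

  row1 -= -4·row0 → [0,2,-1]
  row2 -= 0·row0 → [0,-2,5]
  row2 -= -1·row1 → [0,0,4]

L=[[1,0,0],[-4,1,0],[0,-1,1]] U=[[-3,-1,-3],[0,2,-1],[0,0,4]]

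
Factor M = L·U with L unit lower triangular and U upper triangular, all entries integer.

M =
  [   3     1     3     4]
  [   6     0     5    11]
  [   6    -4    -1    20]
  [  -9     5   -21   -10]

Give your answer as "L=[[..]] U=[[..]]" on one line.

  R1 -= 2·R0 → [0,-2,-1,3]
  R2 -= 2·R0 → [0,-6,-7,12]
  R3 -= -3·R0 → [0,8,-12,2]
  R2 -= 3·R1 → [0,0,-4,3]
  R3 -= -4·R1 → [0,0,-16,14]
  R3 -= 4·R2 → [0,0,0,2]

L=[[1,0,0,0],[2,1,0,0],[2,3,1,0],[-3,-4,4,1]] U=[[3,1,3,4],[0,-2,-1,3],[0,0,-4,3],[0,0,0,2]]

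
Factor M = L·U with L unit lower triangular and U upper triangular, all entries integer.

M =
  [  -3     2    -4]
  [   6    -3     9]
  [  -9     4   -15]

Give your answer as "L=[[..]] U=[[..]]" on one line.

  R1 -= -2·R0 → [0,1,1]
  R2 -= 3·R0 → [0,-2,-3]
  R2 -= -2·R1 → [0,0,-1]

L=[[1,0,0],[-2,1,0],[3,-2,1]] U=[[-3,2,-4],[0,1,1],[0,0,-1]]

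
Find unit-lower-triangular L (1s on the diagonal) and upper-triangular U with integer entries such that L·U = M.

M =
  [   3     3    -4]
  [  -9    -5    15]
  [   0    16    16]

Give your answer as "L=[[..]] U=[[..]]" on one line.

L=[[1,0,0],[-3,1,0],[0,4,1]] U=[[3,3,-4],[0,4,3],[0,0,4]]

  r1 -= -3·r0 → [0,4,3]
  r2 -= 0·r0 → [0,16,16]
  r2 -= 4·r1 → [0,0,4]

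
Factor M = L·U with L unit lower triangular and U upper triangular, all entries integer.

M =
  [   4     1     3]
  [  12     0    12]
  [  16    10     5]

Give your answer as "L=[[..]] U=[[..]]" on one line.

L=[[1,0,0],[3,1,0],[4,-2,1]] U=[[4,1,3],[0,-3,3],[0,0,-1]]

  r1 -= 3·r0 → [0,-3,3]
  r2 -= 4·r0 → [0,6,-7]
  r2 -= -2·r1 → [0,0,-1]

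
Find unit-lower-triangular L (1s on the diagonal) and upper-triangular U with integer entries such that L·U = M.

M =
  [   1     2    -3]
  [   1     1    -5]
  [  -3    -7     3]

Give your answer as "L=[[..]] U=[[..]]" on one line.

  R1 -= 1·R0 → [0,-1,-2]
  R2 -= -3·R0 → [0,-1,-6]
  R2 -= 1·R1 → [0,0,-4]

L=[[1,0,0],[1,1,0],[-3,1,1]] U=[[1,2,-3],[0,-1,-2],[0,0,-4]]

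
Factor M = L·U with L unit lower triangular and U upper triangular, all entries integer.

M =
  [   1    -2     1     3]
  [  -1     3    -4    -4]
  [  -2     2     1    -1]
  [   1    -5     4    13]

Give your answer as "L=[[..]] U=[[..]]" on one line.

L=[[1,0,0,0],[-1,1,0,0],[-2,-2,1,0],[1,-3,2,1]] U=[[1,-2,1,3],[0,1,-3,-1],[0,0,-3,3],[0,0,0,1]]

  r1 -= -1·r0 → [0,1,-3,-1]
  r2 -= -2·r0 → [0,-2,3,5]
  r3 -= 1·r0 → [0,-3,3,10]
  r2 -= -2·r1 → [0,0,-3,3]
  r3 -= -3·r1 → [0,0,-6,7]
  r3 -= 2·r2 → [0,0,0,1]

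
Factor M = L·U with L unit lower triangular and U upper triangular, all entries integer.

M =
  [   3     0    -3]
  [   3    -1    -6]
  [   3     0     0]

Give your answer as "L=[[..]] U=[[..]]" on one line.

L=[[1,0,0],[1,1,0],[1,0,1]] U=[[3,0,-3],[0,-1,-3],[0,0,3]]

  r1 -= 1·r0 → [0,-1,-3]
  r2 -= 1·r0 → [0,0,3]
  r2 -= 0·r1 → [0,0,3]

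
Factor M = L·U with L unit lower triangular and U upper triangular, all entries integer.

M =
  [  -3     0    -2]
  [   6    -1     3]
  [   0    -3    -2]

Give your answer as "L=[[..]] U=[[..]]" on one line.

L=[[1,0,0],[-2,1,0],[0,3,1]] U=[[-3,0,-2],[0,-1,-1],[0,0,1]]

  r1 -= -2·r0 → [0,-1,-1]
  r2 -= 0·r0 → [0,-3,-2]
  r2 -= 3·r1 → [0,0,1]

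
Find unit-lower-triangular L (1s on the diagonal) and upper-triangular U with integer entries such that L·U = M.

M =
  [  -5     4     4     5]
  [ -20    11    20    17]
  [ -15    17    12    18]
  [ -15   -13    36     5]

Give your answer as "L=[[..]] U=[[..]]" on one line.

  r1 -= 4·r0 → [0,-5,4,-3]
  r2 -= 3·r0 → [0,5,0,3]
  r3 -= 3·r0 → [0,-25,24,-10]
  r2 -= -1·r1 → [0,0,4,0]
  r3 -= 5·r1 → [0,0,4,5]
  r3 -= 1·r2 → [0,0,0,5]

L=[[1,0,0,0],[4,1,0,0],[3,-1,1,0],[3,5,1,1]] U=[[-5,4,4,5],[0,-5,4,-3],[0,0,4,0],[0,0,0,5]]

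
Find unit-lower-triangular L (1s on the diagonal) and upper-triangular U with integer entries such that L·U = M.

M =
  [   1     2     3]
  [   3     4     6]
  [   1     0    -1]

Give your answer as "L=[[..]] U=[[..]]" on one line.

L=[[1,0,0],[3,1,0],[1,1,1]] U=[[1,2,3],[0,-2,-3],[0,0,-1]]

  row1 -= 3·row0 → [0,-2,-3]
  row2 -= 1·row0 → [0,-2,-4]
  row2 -= 1·row1 → [0,0,-1]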